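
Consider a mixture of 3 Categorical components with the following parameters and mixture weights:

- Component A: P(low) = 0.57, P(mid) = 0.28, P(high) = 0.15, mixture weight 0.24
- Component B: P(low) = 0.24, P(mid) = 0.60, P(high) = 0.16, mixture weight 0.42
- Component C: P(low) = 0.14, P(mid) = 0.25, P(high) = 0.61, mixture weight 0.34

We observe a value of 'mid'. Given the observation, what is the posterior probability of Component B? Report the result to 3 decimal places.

The responsibility of component k is π_k f_k(x) divided by Σ_j π_j f_j(x).
Component likelihoods at x = 'mid':
  p_A = P(mid | comp) = 0.28
  p_B = P(mid | comp) = 0.60
  p_C = P(mid | comp) = 0.25
Prior × likelihood for each component:
  π_A·p_A = 0.24 × 0.28 = 0.0672
  π_B·p_B = 0.42 × 0.6 = 0.252
  π_C·p_C = 0.34 × 0.25 = 0.085
Normaliser: 0.0672 + 0.252 + 0.085 = 0.4042
So the posterior for Component B is 0.252 / 0.4042 ≈ 0.623.

0.623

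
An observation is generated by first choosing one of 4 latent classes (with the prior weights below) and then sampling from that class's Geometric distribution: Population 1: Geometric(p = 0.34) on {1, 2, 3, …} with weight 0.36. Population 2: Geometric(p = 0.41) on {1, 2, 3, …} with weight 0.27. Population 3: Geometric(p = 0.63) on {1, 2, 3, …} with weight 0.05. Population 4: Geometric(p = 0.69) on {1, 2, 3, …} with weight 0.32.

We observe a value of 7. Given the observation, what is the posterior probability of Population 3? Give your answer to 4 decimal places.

0.0054

Apply Bayes' rule: the posterior for each component is proportional to its prior times its likelihood at x.
Evaluate each component's likelihood at the observed value:
  p_1 = 0.34·(1−0.34)^6 = 0.34·0.082654 = 0.0281023
  p_2 = 0.41·(1−0.41)^6 = 0.41·0.0421805 = 0.017294
  p_3 = 0.63·(1−0.63)^6 = 0.63·0.00256573 = 0.00161641
  p_4 = 0.69·(1−0.69)^6 = 0.69·0.000887504 = 0.000612378
Prior × likelihood for each component:
  P(Z=1)·p_1 = 0.36 × 0.0281023 = 0.0101168
  P(Z=2)·p_2 = 0.27 × 0.017294 = 0.00466939
  P(Z=3)·p_3 = 0.05 × 0.00161641 = 8.08204e-05
  P(Z=4)·p_4 = 0.32 × 0.000612378 = 0.000195961
Sum: 0.0101168 + 0.00466939 + 8.08204e-05 + 0.000195961 = 0.015063
Responsibility of Population 3: 8.08204e-05 / 0.015063 ≈ 0.0054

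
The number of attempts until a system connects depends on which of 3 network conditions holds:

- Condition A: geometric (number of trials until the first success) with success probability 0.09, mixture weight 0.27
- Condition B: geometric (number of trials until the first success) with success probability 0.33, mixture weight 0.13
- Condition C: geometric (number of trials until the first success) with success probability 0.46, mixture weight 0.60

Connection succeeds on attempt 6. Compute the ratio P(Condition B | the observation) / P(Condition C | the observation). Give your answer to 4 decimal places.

Since P(k|x) ∝ π_k f_k(x), the posterior odds are π_i f_i(x) / (π_j f_j(x)).
Component likelihoods at x = 6:
  p_A = 0.09·(1−0.09)^5 = 0.09·0.624032 = 0.0561629
  p_B = 0.33·(1−0.33)^5 = 0.33·0.135013 = 0.0445541
  p_C = 0.46·(1−0.46)^5 = 0.46·0.0459165 = 0.0211216
Odds = (0.13/0.60) × (0.0445541/0.0211216) = 0.216667 × 2.10941 ≈ 0.4570

0.4570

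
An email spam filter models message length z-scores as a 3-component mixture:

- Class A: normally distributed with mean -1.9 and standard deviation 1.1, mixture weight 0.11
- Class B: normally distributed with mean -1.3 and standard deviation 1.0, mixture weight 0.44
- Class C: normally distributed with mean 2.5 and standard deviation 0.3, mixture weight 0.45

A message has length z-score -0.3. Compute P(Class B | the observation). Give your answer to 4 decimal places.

0.8849

Posterior ∝ prior × likelihood, so P(k | x) ∝ π_k f_k(x); normalise over all components.
Component likelihoods at x = -0.3:
  L_A = (1/(1.1·√(2π)))·exp(−(-0.3−-1.9)²/(2·1.1²)) = 0.362675·exp(-1.05785) = 0.125921
  L_B = (1/(1.0·√(2π)))·exp(−(-0.3−-1.3)²/(2·1.0²)) = 0.398942·exp(-0.50000) = 0.241971
  L_C = (1/(0.3·√(2π)))·exp(−(-0.3−2.5)²/(2·0.3²)) = 1.329808·exp(-43.55556) = 1.61381e-19
Weight by the priors:
  π_A·L_A = 0.11 × 0.125921 = 0.0138513
  π_B·L_B = 0.44 × 0.241971 = 0.106467
  π_C·L_C = 0.45 × 1.61381e-19 = 7.26213e-20
Marginal: 0.0138513 + 0.106467 + 7.26213e-20 = 0.120318
Responsibility of Class B: 0.106467 / 0.120318 ≈ 0.8849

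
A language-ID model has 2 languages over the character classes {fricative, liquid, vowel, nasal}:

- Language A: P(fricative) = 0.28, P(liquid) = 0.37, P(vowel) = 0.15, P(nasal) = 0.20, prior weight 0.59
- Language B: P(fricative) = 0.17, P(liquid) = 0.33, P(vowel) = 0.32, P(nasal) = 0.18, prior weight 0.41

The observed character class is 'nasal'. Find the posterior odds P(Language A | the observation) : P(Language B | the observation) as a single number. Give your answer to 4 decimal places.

1.5989

Only the two components matter; the odds are (P(Z=i) f_i(x)) / (P(Z=j) f_j(x)).
Component likelihoods at x = 'nasal':
  L_A = 0.2
  L_B = 0.18
Posterior odds = (P(Z=A)·L_A) / (P(Z=B)·L_B) = (0.59·0.2) / (0.41·0.18) = 0.118 / 0.0738 ≈ 1.5989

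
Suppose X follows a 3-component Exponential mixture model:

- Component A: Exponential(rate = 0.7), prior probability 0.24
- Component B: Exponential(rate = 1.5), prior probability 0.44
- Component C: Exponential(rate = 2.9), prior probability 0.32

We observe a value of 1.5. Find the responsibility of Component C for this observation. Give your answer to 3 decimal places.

P(component k | x) = π_k·f_k(x) / marginal(x), where marginal(x) = Σ_j π_j·f_j(x).
Exponential densities:
  L_A = 0.244956
  L_B = 0.158099
  L_C = 0.0374298
Prior × likelihood for each component:
  π_A·L_A = 0.24 × 0.244956 = 0.0587895
  π_B·L_B = 0.44 × 0.158099 = 0.0695635
  π_C·L_C = 0.32 × 0.0374298 = 0.0119775
Sum: 0.0587895 + 0.0695635 + 0.0119775 = 0.140331
Responsibility of Component C: 0.0119775 / 0.140331 ≈ 0.085

0.085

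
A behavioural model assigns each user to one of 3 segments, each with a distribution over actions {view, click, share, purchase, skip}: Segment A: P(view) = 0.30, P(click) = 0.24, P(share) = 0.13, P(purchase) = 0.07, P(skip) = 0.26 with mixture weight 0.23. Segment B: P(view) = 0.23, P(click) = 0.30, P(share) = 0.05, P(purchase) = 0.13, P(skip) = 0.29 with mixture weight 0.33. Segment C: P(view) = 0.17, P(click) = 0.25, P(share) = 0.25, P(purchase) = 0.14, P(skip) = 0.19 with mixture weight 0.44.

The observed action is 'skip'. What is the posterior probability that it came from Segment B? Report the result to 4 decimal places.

0.4003

By Bayes' theorem, P(k | x) = π_k f_k(x) / Σ_j π_j f_j(x).
Component likelihoods at x = 'skip':
  p_A = P(skip | comp) = 0.26
  p_B = P(skip | comp) = 0.29
  p_C = P(skip | comp) = 0.19
Unnormalised posteriors:
  π_A·p_A = 0.23 × 0.26 = 0.0598
  π_B·p_B = 0.33 × 0.29 = 0.0957
  π_C·p_C = 0.44 × 0.19 = 0.0836
Sum: 0.0598 + 0.0957 + 0.0836 = 0.2391
So the posterior for Segment B is 0.0957 / 0.2391 ≈ 0.4003.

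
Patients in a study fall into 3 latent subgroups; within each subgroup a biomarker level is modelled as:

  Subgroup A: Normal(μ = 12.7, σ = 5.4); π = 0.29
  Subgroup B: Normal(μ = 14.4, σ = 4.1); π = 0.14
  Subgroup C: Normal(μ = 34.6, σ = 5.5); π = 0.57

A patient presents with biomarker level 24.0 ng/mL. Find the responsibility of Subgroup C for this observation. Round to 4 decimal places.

0.6632

Posterior ∝ prior × likelihood, so P(k | x) ∝ π_k f_k(x); normalise over all components.
Component likelihoods at x = 24.0 ng/mL:
  L_A = (1/(5.4·√(2π)))·exp(−(24.0−12.7)²/(2·5.4²)) = 0.073878·exp(-2.18947) = 0.00827258
  L_B = (1/(4.1·√(2π)))·exp(−(24.0−14.4)²/(2·4.1²)) = 0.097303·exp(-2.74123) = 0.00627519
  L_C = (1/(5.5·√(2π)))·exp(−(24.0−34.6)²/(2·5.5²)) = 0.072535·exp(-1.85719) = 0.0113235
Weight by the priors:
  π_A·L_A = 0.29 × 0.00827258 = 0.00239905
  π_B·L_B = 0.14 × 0.00627519 = 0.000878527
  π_C·L_C = 0.57 × 0.0113235 = 0.00645438
Marginal: 0.00239905 + 0.000878527 + 0.00645438 = 0.00973196
P(Subgroup C | data) = 0.00645438 / 0.00973196 ≈ 0.6632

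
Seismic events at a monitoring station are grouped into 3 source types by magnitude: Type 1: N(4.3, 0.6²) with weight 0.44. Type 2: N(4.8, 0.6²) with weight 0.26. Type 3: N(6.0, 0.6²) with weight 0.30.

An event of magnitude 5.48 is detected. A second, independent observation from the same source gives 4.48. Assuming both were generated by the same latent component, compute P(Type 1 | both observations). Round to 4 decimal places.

0.3238

The responsibility of component k is π_k f_k(x) divided by Σ_j π_j f_j(x).
Since both observations come from the same component, the likelihood for component k is f_k(x₁)·f_k(x₂).
  f_1 = [(1/(0.6·√(2π)))·exp(−(5.48−4.3)²/(2·0.6²)) = 0.664904·exp(-1.93389) = 0.096135] × [0.635646] = 0.0611079
  f_2 = [(1/(0.6·√(2π)))·exp(−(5.48−4.8)²/(2·0.6²)) = 0.664904·exp(-0.64222) = 0.34982] × [0.576756] = 0.201761
  f_3 = [(1/(0.6·√(2π)))·exp(−(5.48−6.0)²/(2·0.6²)) = 0.664904·exp(-0.37556) = 0.456727] × [0.0268631] = 0.0122691
Multiply by the mixture weights:
  π_1·f_1 = 0.44 × 0.0611079 = 0.0268875
  π_2·f_2 = 0.26 × 0.201761 = 0.0524579
  π_3·f_3 = 0.30 × 0.0122691 = 0.00368073
Denominator: 0.0268875 + 0.0524579 + 0.00368073 = 0.0830261
So the posterior for Type 1 is 0.0268875 / 0.0830261 ≈ 0.3238.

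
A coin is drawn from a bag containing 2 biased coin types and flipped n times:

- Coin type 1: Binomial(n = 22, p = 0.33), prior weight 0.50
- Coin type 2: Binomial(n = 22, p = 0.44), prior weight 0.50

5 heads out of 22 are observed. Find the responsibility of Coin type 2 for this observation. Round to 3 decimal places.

0.167

Apply Bayes' rule: the posterior for each component is proportional to its prior times its likelihood at x.
Evaluate each component's likelihood at the observed value:
  p_1 = 0.113857
  p_2 = 0.0227498
Unnormalised posteriors:
  π_1·p_1 = 0.50 × 0.113857 = 0.0569283
  π_2·p_2 = 0.50 × 0.0227498 = 0.0113749
Denominator: 0.0569283 + 0.0113749 = 0.0683032
P(Coin type 2 | x) ≈ 0.167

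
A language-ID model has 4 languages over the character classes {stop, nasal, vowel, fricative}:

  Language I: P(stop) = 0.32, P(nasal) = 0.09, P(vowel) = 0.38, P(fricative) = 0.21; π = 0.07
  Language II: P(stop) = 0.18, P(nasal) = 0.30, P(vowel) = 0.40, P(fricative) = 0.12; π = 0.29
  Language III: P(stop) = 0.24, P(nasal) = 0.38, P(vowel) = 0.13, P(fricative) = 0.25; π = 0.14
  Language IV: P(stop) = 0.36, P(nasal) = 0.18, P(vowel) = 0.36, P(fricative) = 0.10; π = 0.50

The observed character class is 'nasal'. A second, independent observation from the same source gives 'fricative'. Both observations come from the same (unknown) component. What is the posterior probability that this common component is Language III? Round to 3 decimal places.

Posterior ∝ prior × likelihood, so P(k | x) ∝ π_k f_k(x); normalise over all components.
Since both observations come from the same component, the likelihood for component k is f_k(x₁)·f_k(x₂).
  L_I = [0.09] × [0.21] = 0.0189
  L_II = [0.3] × [0.12] = 0.036
  L_III = [0.38] × [0.25] = 0.095
  L_IV = [0.18] × [0.1] = 0.018
Weight by the priors:
  π_I·L_I = 0.07 × 0.0189 = 0.001323
  π_II·L_II = 0.29 × 0.036 = 0.01044
  π_III·L_III = 0.14 × 0.095 = 0.0133
  π_IV·L_IV = 0.50 × 0.018 = 0.009
Sum: 0.001323 + 0.01044 + 0.0133 + 0.009 = 0.034063
Responsibility of Language III: 0.0133 / 0.034063 ≈ 0.390

0.390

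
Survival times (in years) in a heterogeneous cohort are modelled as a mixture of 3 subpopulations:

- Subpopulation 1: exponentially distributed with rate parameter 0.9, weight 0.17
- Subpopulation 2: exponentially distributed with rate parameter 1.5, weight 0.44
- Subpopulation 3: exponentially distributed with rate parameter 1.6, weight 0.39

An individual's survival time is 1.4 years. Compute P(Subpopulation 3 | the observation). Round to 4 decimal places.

Apply Bayes' rule: the posterior for each component is proportional to its prior times its likelihood at x.
Component likelihoods at x = 1.4 years:
  L_1 = 0.9·e^(−0.9·1.4) = 0.9·e^(−1.2600) = 0.255289
  L_2 = 1.5·e^(−1.5·1.4) = 1.5·e^(−2.1000) = 0.183685
  L_3 = 1.6·e^(−1.6·1.4) = 1.6·e^(−2.2400) = 0.170334
Multiply by the mixture weights:
  w_1·L_1 = 0.17 × 0.255289 = 0.0433991
  w_2·L_2 = 0.44 × 0.183685 = 0.0808212
  w_3·L_3 = 0.39 × 0.170334 = 0.0664301
Normaliser: 0.0433991 + 0.0808212 + 0.0664301 = 0.19065
P(Subpopulation 3 | x) ≈ 0.3484

0.3484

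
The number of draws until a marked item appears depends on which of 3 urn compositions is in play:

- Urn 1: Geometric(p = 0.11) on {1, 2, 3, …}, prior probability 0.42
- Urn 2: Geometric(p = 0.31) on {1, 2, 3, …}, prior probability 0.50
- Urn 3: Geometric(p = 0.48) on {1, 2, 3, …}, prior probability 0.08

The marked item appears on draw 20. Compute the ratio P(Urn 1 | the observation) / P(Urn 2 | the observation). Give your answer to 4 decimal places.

37.5481

Posterior odds = (π_i f_i(x)) / (π_j f_j(x)); the normalising sum cancels.
Geometric probabilities:
  L_1 = 0.0120172
  L_2 = 0.00026884
  L_3 = 1.92888e-06
Odds = (0.42/0.50) × (0.0120172/0.00026884) = 0.84 × 44.7001 ≈ 37.5481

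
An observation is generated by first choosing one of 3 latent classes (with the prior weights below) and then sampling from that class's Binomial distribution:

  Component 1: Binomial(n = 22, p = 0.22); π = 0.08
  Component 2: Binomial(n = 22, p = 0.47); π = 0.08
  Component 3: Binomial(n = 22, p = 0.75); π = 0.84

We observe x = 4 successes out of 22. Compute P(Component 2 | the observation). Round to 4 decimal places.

0.0195

Apply Bayes' rule: the posterior for each component is proportional to its prior times its likelihood at x.
Evaluate each component's likelihood at the observed value:
  p_1 = 0.195708
  p_2 = 0.00388661
  p_3 = 3.36806e-08
Unnormalised posteriors:
  w_1·p_1 = 0.08 × 0.195708 = 0.0156566
  w_2·p_2 = 0.08 × 0.00388661 = 0.000310929
  w_3·p_3 = 0.84 × 3.36806e-08 = 2.82917e-08
Denominator: 0.0156566 + 0.000310929 + 2.82917e-08 = 0.0159676
P(Component 2 | x) ≈ 0.0195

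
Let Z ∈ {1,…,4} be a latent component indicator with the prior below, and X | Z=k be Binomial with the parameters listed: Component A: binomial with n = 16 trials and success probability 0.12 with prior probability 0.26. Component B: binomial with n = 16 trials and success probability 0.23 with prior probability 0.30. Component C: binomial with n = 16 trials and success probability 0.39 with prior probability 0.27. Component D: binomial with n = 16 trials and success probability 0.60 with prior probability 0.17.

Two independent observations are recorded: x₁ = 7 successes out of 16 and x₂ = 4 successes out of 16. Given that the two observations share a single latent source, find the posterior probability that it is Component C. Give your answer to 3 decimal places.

By Bayes' theorem, P(k | x) = P(Z=k) f_k(x) / Σ_j P(Z=j) f_j(x).
Since both observations come from the same component, the likelihood for component k is f_k(x₁)·f_k(x₂).
  f_A = [C(16,7)·0.12^7·0.88^9 = 11440·3.58318e-07·0.316478 = 0.0012973] × [0.0813933] = 0.000105591
  f_B = [C(16,7)·0.23^7·0.77^9 = 11440·3.40483e-05·0.0951517 = 0.0370627] × [0.221244] = 0.00819991
  f_C = [C(16,7)·0.39^7·0.61^9 = 11440·0.00137231·0.0116941 = 0.183589] × [0.11176] = 0.020518
  f_D = [C(16,7)·0.60^7·0.40^9 = 11440·0.0279936·0.000262144 = 0.0839508] × [0.00395728] = 0.000332216
Prior × likelihood for each component:
  P(Z=A)·f_A = 0.26 × 0.000105591 = 2.74537e-05
  P(Z=B)·f_B = 0.30 × 0.00819991 = 0.00245997
  P(Z=C)·f_C = 0.27 × 0.020518 = 0.00553985
  P(Z=D)·f_D = 0.17 × 0.000332216 = 5.64768e-05
Evidence: 2.74537e-05 + 0.00245997 + 0.00553985 + 5.64768e-05 = 0.00808376
P(Component C | data) ≈ 0.685

0.685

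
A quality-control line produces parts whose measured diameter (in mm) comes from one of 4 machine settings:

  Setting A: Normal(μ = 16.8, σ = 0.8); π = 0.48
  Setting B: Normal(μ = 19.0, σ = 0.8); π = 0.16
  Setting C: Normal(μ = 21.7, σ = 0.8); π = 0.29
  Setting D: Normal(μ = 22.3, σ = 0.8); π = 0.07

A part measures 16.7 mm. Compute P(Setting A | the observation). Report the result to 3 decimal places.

Apply Bayes' rule: the posterior for each component is proportional to its prior times its likelihood at x.
Component likelihoods at x = 16.7 mm:
  L_A = 0.494797
  L_B = 0.00799765
  L_C = 1.6425e-09
  L_D = 1.14184e-11
Unnormalised posteriors:
  P(Z=A)·L_A = 0.48 × 0.494797 = 0.237503
  P(Z=B)·L_B = 0.16 × 0.00799765 = 0.00127962
  P(Z=C)·L_C = 0.29 × 1.6425e-09 = 4.76326e-10
  P(Z=D)·L_D = 0.07 × 1.14184e-11 = 7.99288e-13
Normaliser: 0.237503 + 0.00127962 + 4.76326e-10 + 7.99288e-13 = 0.238782
So the posterior for Setting A is 0.237503 / 0.238782 ≈ 0.995.

0.995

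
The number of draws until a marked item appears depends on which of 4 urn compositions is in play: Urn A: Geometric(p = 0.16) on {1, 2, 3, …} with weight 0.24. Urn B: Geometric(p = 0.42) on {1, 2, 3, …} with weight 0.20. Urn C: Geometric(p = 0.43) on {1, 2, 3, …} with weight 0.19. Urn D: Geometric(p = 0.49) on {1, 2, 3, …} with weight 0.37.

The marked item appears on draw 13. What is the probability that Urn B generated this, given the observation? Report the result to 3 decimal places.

By Bayes' theorem, P(k | x) = P(Z=k) f_k(x) / Σ_j P(Z=j) f_j(x).
Evaluate each component's likelihood at the observed value:
  p_A = 0.0197456
  p_B = 0.000608675
  p_C = 0.000505786
  p_D = 0.000151718
Weight by the priors:
  P(Z=A)·p_A = 0.24 × 0.0197456 = 0.00473896
  P(Z=B)·p_B = 0.20 × 0.000608675 = 0.000121735
  P(Z=C)·p_C = 0.19 × 0.000505786 = 9.60993e-05
  P(Z=D)·p_D = 0.37 × 0.000151718 = 5.61358e-05
Denominator: 0.00473896 + 0.000121735 + 9.60993e-05 + 5.61358e-05 = 0.00501293
Responsibility of Urn B: 0.000121735 / 0.00501293 ≈ 0.024

0.024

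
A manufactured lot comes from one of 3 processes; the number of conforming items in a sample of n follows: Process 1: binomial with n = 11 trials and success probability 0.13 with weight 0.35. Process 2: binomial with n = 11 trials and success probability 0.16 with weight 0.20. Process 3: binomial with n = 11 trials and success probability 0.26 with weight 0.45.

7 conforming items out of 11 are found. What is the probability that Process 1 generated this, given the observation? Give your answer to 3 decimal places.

Posterior ∝ prior × likelihood, so P(k | x) ∝ π_k f_k(x); normalise over all components.
Component likelihoods at x = 7 conforming items out of 11:
  p_1 = C(11,7)·0.13^7·0.87^4 = 330·6.27485e-07·0.572898 = 0.00011863
  p_2 = C(11,7)·0.16^7·0.84^4 = 330·2.68435e-06·0.497871 = 0.000441033
  p_3 = C(11,7)·0.26^7·0.74^4 = 330·8.03181e-05·0.299866 = 0.00794793
Prior × likelihood for each component:
  π_1·p_1 = 0.35 × 0.00011863 = 4.15205e-05
  π_2·p_2 = 0.20 × 0.000441033 = 8.82066e-05
  π_3·p_3 = 0.45 × 0.00794793 = 0.00357657
Normaliser: 4.15205e-05 + 8.82066e-05 + 0.00357657 = 0.0037063
P(Process 1 | x) ≈ 0.011

0.011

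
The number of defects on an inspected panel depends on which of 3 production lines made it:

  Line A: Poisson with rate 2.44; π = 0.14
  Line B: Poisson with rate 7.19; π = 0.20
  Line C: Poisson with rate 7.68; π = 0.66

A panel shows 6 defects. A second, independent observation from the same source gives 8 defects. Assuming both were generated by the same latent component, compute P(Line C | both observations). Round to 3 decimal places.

0.757

Apply Bayes' rule: the posterior for each component is proportional to its prior times its likelihood at x.
Since both observations come from the same component, the likelihood for component k is f_k(x₁)·f_k(x₂).
  f_A = [0.0255463] × [0.00271594] = 6.93821e-05
  f_B = [0.144698] × [0.133577] = 0.0193284
  f_C = [0.13166] × [0.138672] = 0.0182575
Prior × likelihood for each component:
  w_A·f_A = 0.14 × 6.93821e-05 = 9.71349e-06
  w_B·f_B = 0.20 × 0.0193284 = 0.00386569
  w_C·f_C = 0.66 × 0.0182575 = 0.0120499
Marginal: 9.71349e-06 + 0.00386569 + 0.0120499 = 0.0159253
Responsibility of Line C: 0.0120499 / 0.0159253 ≈ 0.757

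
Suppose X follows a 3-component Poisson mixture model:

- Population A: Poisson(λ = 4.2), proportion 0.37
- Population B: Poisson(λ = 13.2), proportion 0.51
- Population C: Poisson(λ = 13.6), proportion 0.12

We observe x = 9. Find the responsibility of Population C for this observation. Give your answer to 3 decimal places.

0.147

Posterior ∝ prior × likelihood, so P(k | x) ∝ w_k f_k(x); normalise over all components.
Evaluate each component's likelihood at the observed value:
  p_A = e^(−4.2)·4.2^9/9! = 0.0168052
  p_B = e^(−13.2)·13.2^9/9! = 0.0620462
  p_C = e^(−13.6)·13.6^9/9! = 0.0544104
Unnormalised posteriors:
  w_A·p_A = 0.37 × 0.0168052 = 0.00621793
  w_B·p_B = 0.51 × 0.0620462 = 0.0316436
  w_C·p_C = 0.12 × 0.0544104 = 0.00652925
Evidence: 0.00621793 + 0.0316436 + 0.00652925 = 0.0443907
So the posterior for Population C is 0.00652925 / 0.0443907 ≈ 0.147.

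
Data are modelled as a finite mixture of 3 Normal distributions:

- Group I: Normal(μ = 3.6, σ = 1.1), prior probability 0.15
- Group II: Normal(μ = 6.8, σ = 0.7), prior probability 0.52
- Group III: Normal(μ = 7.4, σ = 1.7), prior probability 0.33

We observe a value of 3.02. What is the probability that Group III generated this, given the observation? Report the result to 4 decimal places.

P(component k | x) = P(Z=k)·f_k(x) / marginal(x), where marginal(x) = Σ_j P(Z=j)·f_j(x).
Component likelihoods at x = 3.02:
  p_I = 0.315607
  p_II = 2.65337e-07
  p_III = 0.00849169
Prior × likelihood for each component:
  P(Z=I)·p_I = 0.15 × 0.315607 = 0.0473411
  P(Z=II)·p_II = 0.52 × 2.65337e-07 = 1.37975e-07
  P(Z=III)·p_III = 0.33 × 0.00849169 = 0.00280226
Evidence: 0.0473411 + 1.37975e-07 + 0.00280226 = 0.0501435
Responsibility of Group III: 0.00280226 / 0.0501435 ≈ 0.0559

0.0559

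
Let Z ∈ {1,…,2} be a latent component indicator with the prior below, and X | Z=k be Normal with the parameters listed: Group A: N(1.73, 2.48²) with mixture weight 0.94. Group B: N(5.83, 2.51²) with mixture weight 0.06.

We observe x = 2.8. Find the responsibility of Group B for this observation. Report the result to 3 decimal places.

Posterior ∝ prior × likelihood, so P(k | x) ∝ π_k f_k(x); normalise over all components.
Normal densities:
  L_A = (1/(2.48·√(2π)))·exp(−(2.8−1.73)²/(2·2.48²)) = 0.160864·exp(-0.09308) = 0.146567
  L_B = (1/(2.51·√(2π)))·exp(−(2.8−5.83)²/(2·2.51²)) = 0.158941·exp(-0.72863) = 0.0767001
Weight by the priors:
  π_A·L_A = 0.94 × 0.146567 = 0.137773
  π_B·L_B = 0.06 × 0.0767001 = 0.004602
Normaliser: 0.137773 + 0.004602 = 0.142375
Responsibility of Group B: 0.004602 / 0.142375 ≈ 0.032

0.032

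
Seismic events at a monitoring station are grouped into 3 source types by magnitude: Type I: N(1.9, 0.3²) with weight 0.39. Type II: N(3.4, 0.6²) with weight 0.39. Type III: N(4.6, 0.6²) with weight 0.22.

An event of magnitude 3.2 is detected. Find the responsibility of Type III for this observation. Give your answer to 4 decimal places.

The responsibility of component k is P(Z=k) f_k(x) divided by Σ_j P(Z=j) f_j(x).
Evaluate each component's likelihood at the observed value:
  L_I = 0.000111236
  L_II = 0.628972
  L_III = 0.0437031
Unnormalised posteriors:
  P(Z=I)·L_I = 0.39 × 0.000111236 = 4.33821e-05
  P(Z=II)·L_II = 0.39 × 0.628972 = 0.245299
  P(Z=III)·L_III = 0.22 × 0.0437031 = 0.00961469
Sum: 4.33821e-05 + 0.245299 + 0.00961469 = 0.254957
P(Type III | data) = 0.00961469 / 0.254957 ≈ 0.0377

0.0377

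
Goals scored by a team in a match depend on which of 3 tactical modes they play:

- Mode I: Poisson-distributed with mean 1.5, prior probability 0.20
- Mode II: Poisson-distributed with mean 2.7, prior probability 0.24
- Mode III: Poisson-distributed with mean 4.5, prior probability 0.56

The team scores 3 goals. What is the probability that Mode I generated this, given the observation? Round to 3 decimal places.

P(component k | x) = π_k·f_k(x) / marginal(x), where marginal(x) = Σ_j π_j·f_j(x).
Evaluate each component's likelihood at the observed value:
  p_I = 0.125511
  p_II = 0.220468
  p_III = 0.168718
Unnormalised posteriors:
  π_I·p_I = 0.20 × 0.125511 = 0.0251021
  π_II·p_II = 0.24 × 0.220468 = 0.0529122
  π_III·p_III = 0.56 × 0.168718 = 0.094482
Sum: 0.0251021 + 0.0529122 + 0.094482 = 0.172496
Responsibility of Mode I: 0.0251021 / 0.172496 ≈ 0.146

0.146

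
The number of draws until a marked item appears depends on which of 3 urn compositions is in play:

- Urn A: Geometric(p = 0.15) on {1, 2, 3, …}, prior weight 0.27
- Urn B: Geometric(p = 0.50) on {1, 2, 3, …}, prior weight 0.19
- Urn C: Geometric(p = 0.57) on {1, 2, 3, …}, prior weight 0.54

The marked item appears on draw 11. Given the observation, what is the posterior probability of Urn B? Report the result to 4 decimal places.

0.0114

The responsibility of component k is P(Z=k) f_k(x) divided by Σ_j P(Z=j) f_j(x).
Component likelihoods at x = 11:
  f_A = 0.0295312
  f_B = 0.000488281
  f_C = 0.000123185
Multiply by the mixture weights:
  P(Z=A)·f_A = 0.27 × 0.0295312 = 0.00797341
  P(Z=B)·f_B = 0.19 × 0.000488281 = 9.27734e-05
  P(Z=C)·f_C = 0.54 × 0.000123185 = 6.65201e-05
Sum: 0.00797341 + 9.27734e-05 + 6.65201e-05 = 0.00813271
P(Urn B | data) = 9.27734e-05 / 0.00813271 ≈ 0.0114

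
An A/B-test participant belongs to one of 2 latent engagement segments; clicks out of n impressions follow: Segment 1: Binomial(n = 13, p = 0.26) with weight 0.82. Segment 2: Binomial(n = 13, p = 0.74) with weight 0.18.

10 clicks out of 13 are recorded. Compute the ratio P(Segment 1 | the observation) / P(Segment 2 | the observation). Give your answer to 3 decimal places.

Posterior odds = (π_i f_i(x)) / (π_j f_j(x)); the normalising sum cancels.
Component likelihoods at x = 10 clicks out of 13:
  f_1 = C(13,10)·0.26^10·0.74^3 = 286·1.41167e-06·0.405224 = 0.000163604
  f_2 = C(13,10)·0.74^10·0.26^3 = 286·0.0492399·0.017576 = 0.247516
Posterior odds = (π_1·f_1) / (π_2·f_2) = (0.82·0.000163604) / (0.18·0.247516) = 0.000134156 / 0.0445529 ≈ 0.003

0.003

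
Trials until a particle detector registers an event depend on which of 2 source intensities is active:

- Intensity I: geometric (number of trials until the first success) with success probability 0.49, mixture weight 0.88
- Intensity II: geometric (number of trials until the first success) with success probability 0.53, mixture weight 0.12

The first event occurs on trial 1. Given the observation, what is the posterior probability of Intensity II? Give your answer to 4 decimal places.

0.1285

P(component k | x) = π_k·f_k(x) / marginal(x), where marginal(x) = Σ_j π_j·f_j(x).
Component likelihoods at x = 1:
  p_I = 0.49·(1−0.49)^0 = 0.49·1 = 0.49
  p_II = 0.53·(1−0.53)^0 = 0.53·1 = 0.53
Weight by the priors:
  π_I·p_I = 0.88 × 0.49 = 0.4312
  π_II·p_II = 0.12 × 0.53 = 0.0636
Marginal: 0.4312 + 0.0636 = 0.4948
Responsibility of Intensity II: 0.0636 / 0.4948 ≈ 0.1285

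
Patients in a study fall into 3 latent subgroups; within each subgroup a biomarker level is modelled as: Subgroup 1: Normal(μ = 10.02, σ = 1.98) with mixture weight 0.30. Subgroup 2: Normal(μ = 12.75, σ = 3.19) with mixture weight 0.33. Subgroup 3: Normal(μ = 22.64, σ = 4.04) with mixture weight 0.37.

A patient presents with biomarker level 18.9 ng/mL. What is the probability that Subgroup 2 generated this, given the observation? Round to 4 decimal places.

0.2128

By Bayes' theorem, P(k | x) = π_k f_k(x) / Σ_j π_j f_j(x).
Evaluate each component's likelihood at the observed value:
  L_1 = 8.64121e-06
  L_2 = 0.0194997
  L_3 = 0.064333
Weight by the priors:
  π_1·L_1 = 0.30 × 8.64121e-06 = 2.59236e-06
  π_2·L_2 = 0.33 × 0.0194997 = 0.00643489
  π_3·L_3 = 0.37 × 0.064333 = 0.0238032
Marginal: 2.59236e-06 + 0.00643489 + 0.0238032 = 0.0302407
P(Subgroup 2 | x) = 0.00643489 / 0.0302407 ≈ 0.2128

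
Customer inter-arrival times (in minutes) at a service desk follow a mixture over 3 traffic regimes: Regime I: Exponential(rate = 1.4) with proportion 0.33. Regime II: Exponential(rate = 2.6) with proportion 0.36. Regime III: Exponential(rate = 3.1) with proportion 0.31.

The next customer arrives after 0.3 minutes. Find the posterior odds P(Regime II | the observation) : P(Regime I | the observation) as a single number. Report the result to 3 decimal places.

Posterior odds = (π_i f_i(x)) / (π_j f_j(x)); the normalising sum cancels.
Evaluate each component's likelihood at the observed value:
  L_I = 0.919866
  L_II = 1.19186
  L_III = 1.22312
0.429068 / 0.303556 ≈ 1.413

1.413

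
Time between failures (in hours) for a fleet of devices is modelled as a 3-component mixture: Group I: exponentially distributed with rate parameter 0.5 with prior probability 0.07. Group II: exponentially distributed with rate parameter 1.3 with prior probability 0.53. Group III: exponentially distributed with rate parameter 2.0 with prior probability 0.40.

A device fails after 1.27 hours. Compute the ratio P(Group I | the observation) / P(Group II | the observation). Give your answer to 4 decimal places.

0.1403

Posterior odds = (π_i f_i(x)) / (π_j f_j(x)); the normalising sum cancels.
Evaluate each component's likelihood at the observed value:
  p_I = 0.264968
  p_II = 0.249415
  p_III = 0.157733
Posterior odds = (π_I·p_I) / (π_II·p_II) = (0.07·0.264968) / (0.53·0.249415) = 0.0185477 / 0.13219 ≈ 0.1403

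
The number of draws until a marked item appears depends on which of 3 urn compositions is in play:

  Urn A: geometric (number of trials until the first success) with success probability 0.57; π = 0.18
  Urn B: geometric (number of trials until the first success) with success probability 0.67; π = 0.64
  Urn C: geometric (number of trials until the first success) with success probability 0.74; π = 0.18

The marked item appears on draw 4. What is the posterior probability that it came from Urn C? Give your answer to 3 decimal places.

P(component k | x) = π_k·f_k(x) / marginal(x), where marginal(x) = Σ_j π_j·f_j(x).
Evaluate each component's likelihood at the observed value:
  L_A = 0.045319
  L_B = 0.0240778
  L_C = 0.0130062
Multiply by the mixture weights:
  π_A·L_A = 0.18 × 0.045319 = 0.00815742
  π_B·L_B = 0.64 × 0.0240778 = 0.0154098
  π_C·L_C = 0.18 × 0.0130062 = 0.00234112
Denominator: 0.00815742 + 0.0154098 + 0.00234112 = 0.0259083
Responsibility of Urn C: 0.00234112 / 0.0259083 ≈ 0.090

0.090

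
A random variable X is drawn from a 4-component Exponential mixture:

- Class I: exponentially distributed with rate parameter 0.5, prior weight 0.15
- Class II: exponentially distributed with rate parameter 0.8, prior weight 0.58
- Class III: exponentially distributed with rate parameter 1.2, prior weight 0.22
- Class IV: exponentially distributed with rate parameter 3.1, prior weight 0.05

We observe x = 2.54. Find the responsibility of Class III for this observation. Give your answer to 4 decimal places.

0.1326

The responsibility of component k is π_k f_k(x) divided by Σ_j π_j f_j(x).
Exponential densities:
  p_I = 0.5·e^(−0.5·2.54) = 0.5·e^(−1.2700) = 0.140416
  p_II = 0.8·e^(−0.8·2.54) = 0.8·e^(−2.0320) = 0.104858
  p_III = 1.2·e^(−1.2·2.54) = 1.2·e^(−3.0480) = 0.0569445
  p_IV = 3.1·e^(−3.1·2.54) = 3.1·e^(−7.8740) = 0.00117958
Prior × likelihood for each component:
  π_I·p_I = 0.15 × 0.140416 = 0.0210624
  π_II·p_II = 0.58 × 0.104858 = 0.0608179
  π_III·p_III = 0.22 × 0.0569445 = 0.0125278
  π_IV·p_IV = 0.05 × 0.00117958 = 5.89789e-05
Normaliser: 0.0210624 + 0.0608179 + 0.0125278 + 5.89789e-05 = 0.0944671
So the posterior for Class III is 0.0125278 / 0.0944671 ≈ 0.1326.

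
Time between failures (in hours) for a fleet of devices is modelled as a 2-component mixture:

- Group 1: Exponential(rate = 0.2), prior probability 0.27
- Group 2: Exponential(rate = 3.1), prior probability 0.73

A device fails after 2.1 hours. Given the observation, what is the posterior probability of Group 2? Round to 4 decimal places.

0.0867

Apply Bayes' rule: the posterior for each component is proportional to its prior times its likelihood at x.
Exponential densities:
  p_1 = 0.131409
  p_2 = 0.00461429
Unnormalised posteriors:
  π_1·p_1 = 0.27 × 0.131409 = 0.0354805
  π_2·p_2 = 0.73 × 0.00461429 = 0.00336843
Normaliser: 0.0354805 + 0.00336843 = 0.038849
P(Group 2 | the observation) ≈ 0.0867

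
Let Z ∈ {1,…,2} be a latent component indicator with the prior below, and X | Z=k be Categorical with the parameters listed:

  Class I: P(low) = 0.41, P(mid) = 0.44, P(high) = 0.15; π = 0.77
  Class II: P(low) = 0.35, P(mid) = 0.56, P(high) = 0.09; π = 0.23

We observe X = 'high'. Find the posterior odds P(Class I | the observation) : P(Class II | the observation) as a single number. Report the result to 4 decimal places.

5.5797

The posterior odds equal the prior odds times the likelihood ratio: (π_i/π_j)·(f_i(x)/f_j(x)).
Evaluate each component's likelihood at the observed value:
  f_I = P(high | comp) = 0.15
  f_II = P(high | comp) = 0.09
Posterior odds = (π_I·f_I) / (π_II·f_II) = (0.77·0.15) / (0.23·0.09) = 0.1155 / 0.0207 ≈ 5.5797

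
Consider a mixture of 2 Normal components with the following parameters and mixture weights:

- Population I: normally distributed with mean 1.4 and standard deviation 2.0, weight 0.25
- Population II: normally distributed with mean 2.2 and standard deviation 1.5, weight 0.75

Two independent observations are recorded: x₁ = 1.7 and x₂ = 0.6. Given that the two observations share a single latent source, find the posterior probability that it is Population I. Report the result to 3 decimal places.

By Bayes' theorem, P(k | x) = π_k f_k(x) / Σ_j π_j f_j(x).
Since both observations come from the same component, the likelihood for component k is f_k(x₁)·f_k(x₂).
  p_I = [(1/(2.0·√(2π)))·exp(−(1.7−1.4)²/(2·2.0²)) = 0.199471·exp(-0.01125) = 0.19724] × [0.184135] = 0.0363187
  p_II = [(1/(1.5·√(2π)))·exp(−(1.7−2.2)²/(2·1.5²)) = 0.265962·exp(-0.05556) = 0.251589] × [0.150575] = 0.037883
Weight by the priors:
  π_I·p_I = 0.25 × 0.0363187 = 0.00907968
  π_II·p_II = 0.75 × 0.037883 = 0.0284123
Evidence: 0.00907968 + 0.0284123 = 0.037492
Responsibility of Population I: 0.00907968 / 0.037492 ≈ 0.242

0.242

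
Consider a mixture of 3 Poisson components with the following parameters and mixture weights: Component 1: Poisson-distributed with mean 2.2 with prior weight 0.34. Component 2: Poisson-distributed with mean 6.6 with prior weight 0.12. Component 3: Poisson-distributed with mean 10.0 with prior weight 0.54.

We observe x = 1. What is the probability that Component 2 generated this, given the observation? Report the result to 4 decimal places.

0.0128

By Bayes' theorem, P(k | x) = P(Z=k) f_k(x) / Σ_j P(Z=j) f_j(x).
Component likelihoods at x = 1:
  L_1 = e^(−2.2)·2.2^1/1! = 0.243767
  L_2 = e^(−6.6)·6.6^1/1! = 0.00897843
  L_3 = e^(−10.0)·10.0^1/1! = 0.000453999
Unnormalised posteriors:
  P(Z=1)·L_1 = 0.34 × 0.243767 = 0.0828808
  P(Z=2)·L_2 = 0.12 × 0.00897843 = 0.00107741
  P(Z=3)·L_3 = 0.54 × 0.000453999 = 0.00024516
Marginal: 0.0828808 + 0.00107741 + 0.00024516 = 0.0842033
Responsibility of Component 2: 0.00107741 / 0.0842033 ≈ 0.0128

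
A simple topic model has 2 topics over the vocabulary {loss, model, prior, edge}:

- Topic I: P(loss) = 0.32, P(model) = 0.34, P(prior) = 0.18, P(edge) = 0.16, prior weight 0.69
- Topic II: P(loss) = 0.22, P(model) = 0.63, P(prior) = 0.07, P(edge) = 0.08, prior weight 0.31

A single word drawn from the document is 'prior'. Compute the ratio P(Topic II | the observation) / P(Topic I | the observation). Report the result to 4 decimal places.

The posterior odds equal the prior odds times the likelihood ratio: (P(Z=i)/P(Z=j))·(f_i(x)/f_j(x)).
Categorical probabilities:
  f_I = 0.18
  f_II = 0.07
0.0217 / 0.1242 ≈ 0.1747

0.1747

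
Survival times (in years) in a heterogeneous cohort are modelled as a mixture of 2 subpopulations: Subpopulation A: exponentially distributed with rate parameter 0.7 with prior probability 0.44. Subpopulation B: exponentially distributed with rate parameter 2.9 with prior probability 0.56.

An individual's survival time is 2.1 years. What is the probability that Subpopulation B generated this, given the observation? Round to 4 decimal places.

0.0494

By Bayes' theorem, P(k | x) = π_k f_k(x) / Σ_j π_j f_j(x).
Exponential densities:
  f_A = 0.7·e^(−0.7·2.1) = 0.7·e^(−1.4700) = 0.160948
  f_B = 2.9·e^(−2.9·2.1) = 2.9·e^(−6.0900) = 0.00656969
Prior × likelihood for each component:
  π_A·f_A = 0.44 × 0.160948 = 0.070817
  π_B·f_B = 0.56 × 0.00656969 = 0.00367902
Denominator: 0.070817 + 0.00367902 = 0.0744961
Responsibility of Subpopulation B: 0.00367902 / 0.0744961 ≈ 0.0494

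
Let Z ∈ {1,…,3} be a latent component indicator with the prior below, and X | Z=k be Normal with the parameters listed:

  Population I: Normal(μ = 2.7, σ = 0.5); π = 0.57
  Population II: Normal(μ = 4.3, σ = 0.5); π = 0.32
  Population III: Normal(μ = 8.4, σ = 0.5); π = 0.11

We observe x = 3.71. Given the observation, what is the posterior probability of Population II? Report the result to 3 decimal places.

0.683

The responsibility of component k is w_k f_k(x) divided by Σ_j w_j f_j(x).
Normal densities:
  L_I = (1/(0.5·√(2π)))·exp(−(3.71−2.7)²/(2·0.5²)) = 0.797885·exp(-2.04020) = 0.103727
  L_II = (1/(0.5·√(2π)))·exp(−(3.71−4.3)²/(2·0.5²)) = 0.797885·exp(-0.69620) = 0.397726
  L_III = (1/(0.5·√(2π)))·exp(−(3.71−8.4)²/(2·0.5²)) = 0.797885·exp(-43.99220) = 6.25706e-20
Weight by the priors:
  w_I·L_I = 0.57 × 0.103727 = 0.0591245
  w_II·L_II = 0.32 × 0.397726 = 0.127272
  w_III·L_III = 0.11 × 6.25706e-20 = 6.88277e-21
Marginal: 0.0591245 + 0.127272 + 6.88277e-21 = 0.186397
So the posterior for Population II is 0.127272 / 0.186397 ≈ 0.683.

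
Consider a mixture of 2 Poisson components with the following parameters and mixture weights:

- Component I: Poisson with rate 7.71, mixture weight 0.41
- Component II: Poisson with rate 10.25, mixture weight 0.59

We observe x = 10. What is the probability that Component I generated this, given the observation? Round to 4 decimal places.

P(component k | x) = w_k·f_k(x) / marginal(x), where marginal(x) = Σ_j w_j·f_j(x).
Component likelihoods at x = 10:
  p_I = 0.0917002
  p_II = 0.124726
Prior × likelihood for each component:
  w_I·p_I = 0.41 × 0.0917002 = 0.0375971
  w_II·p_II = 0.59 × 0.124726 = 0.0735884
Normaliser: 0.0375971 + 0.0735884 = 0.111185
So the posterior for Component I is 0.0375971 / 0.111185 ≈ 0.3381.

0.3381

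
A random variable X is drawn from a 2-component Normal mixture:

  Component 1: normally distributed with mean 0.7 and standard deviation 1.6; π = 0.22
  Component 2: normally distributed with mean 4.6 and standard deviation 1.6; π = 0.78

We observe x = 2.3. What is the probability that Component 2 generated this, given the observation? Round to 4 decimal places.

0.6753

The responsibility of component k is P(Z=k) f_k(x) divided by Σ_j P(Z=j) f_j(x).
Evaluate each component's likelihood at the observed value:
  L_1 = 0.151232
  L_2 = 0.0887311
Unnormalised posteriors:
  P(Z=1)·L_1 = 0.22 × 0.151232 = 0.033271
  P(Z=2)·L_2 = 0.78 × 0.0887311 = 0.0692102
Denominator: 0.033271 + 0.0692102 = 0.102481
P(Component 2 | data) ≈ 0.6753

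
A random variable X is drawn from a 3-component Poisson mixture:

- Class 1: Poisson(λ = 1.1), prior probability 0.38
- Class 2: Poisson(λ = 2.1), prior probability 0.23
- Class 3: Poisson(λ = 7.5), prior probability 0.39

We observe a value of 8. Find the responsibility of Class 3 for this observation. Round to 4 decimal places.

0.9950

Posterior ∝ prior × likelihood, so P(k | x) ∝ π_k f_k(x); normalise over all components.
Poisson probabilities:
  p_1 = e^(−1.1)·1.1^8/8! = 1.76969e-05
  p_2 = e^(−2.1)·2.1^8/8! = 0.00114872
  p_3 = e^(−7.5)·7.5^8/8! = 0.137329
Unnormalised posteriors:
  π_1·p_1 = 0.38 × 1.76969e-05 = 6.72482e-06
  π_2·p_2 = 0.23 × 0.00114872 = 0.000264206
  π_3·p_3 = 0.39 × 0.137329 = 0.0535582
Normaliser: 6.72482e-06 + 0.000264206 + 0.0535582 = 0.0538291
P(Class 3 | the observation) ≈ 0.9950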